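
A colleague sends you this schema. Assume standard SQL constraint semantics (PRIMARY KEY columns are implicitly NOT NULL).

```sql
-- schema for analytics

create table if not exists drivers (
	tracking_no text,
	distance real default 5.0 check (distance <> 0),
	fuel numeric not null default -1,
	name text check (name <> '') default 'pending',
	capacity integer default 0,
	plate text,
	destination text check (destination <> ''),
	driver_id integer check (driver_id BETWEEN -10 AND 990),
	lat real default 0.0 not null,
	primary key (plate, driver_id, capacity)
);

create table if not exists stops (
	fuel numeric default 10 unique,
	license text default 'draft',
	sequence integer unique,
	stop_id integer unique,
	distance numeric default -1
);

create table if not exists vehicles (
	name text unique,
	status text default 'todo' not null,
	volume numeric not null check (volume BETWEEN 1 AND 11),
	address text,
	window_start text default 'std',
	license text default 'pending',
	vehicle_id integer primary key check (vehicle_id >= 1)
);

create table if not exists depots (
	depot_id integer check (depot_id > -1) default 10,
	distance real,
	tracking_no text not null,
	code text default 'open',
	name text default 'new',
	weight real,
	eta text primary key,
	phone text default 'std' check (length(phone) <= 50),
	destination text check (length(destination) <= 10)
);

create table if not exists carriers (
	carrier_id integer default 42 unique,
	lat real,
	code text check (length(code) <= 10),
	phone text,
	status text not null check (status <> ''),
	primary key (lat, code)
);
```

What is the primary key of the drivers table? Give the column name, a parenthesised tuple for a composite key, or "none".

A table-level PRIMARY KEY clause names 3 columns: plate, driver_id, capacity.
This is a composite key — the combination is unique, not each column individually.

(plate, driver_id, capacity)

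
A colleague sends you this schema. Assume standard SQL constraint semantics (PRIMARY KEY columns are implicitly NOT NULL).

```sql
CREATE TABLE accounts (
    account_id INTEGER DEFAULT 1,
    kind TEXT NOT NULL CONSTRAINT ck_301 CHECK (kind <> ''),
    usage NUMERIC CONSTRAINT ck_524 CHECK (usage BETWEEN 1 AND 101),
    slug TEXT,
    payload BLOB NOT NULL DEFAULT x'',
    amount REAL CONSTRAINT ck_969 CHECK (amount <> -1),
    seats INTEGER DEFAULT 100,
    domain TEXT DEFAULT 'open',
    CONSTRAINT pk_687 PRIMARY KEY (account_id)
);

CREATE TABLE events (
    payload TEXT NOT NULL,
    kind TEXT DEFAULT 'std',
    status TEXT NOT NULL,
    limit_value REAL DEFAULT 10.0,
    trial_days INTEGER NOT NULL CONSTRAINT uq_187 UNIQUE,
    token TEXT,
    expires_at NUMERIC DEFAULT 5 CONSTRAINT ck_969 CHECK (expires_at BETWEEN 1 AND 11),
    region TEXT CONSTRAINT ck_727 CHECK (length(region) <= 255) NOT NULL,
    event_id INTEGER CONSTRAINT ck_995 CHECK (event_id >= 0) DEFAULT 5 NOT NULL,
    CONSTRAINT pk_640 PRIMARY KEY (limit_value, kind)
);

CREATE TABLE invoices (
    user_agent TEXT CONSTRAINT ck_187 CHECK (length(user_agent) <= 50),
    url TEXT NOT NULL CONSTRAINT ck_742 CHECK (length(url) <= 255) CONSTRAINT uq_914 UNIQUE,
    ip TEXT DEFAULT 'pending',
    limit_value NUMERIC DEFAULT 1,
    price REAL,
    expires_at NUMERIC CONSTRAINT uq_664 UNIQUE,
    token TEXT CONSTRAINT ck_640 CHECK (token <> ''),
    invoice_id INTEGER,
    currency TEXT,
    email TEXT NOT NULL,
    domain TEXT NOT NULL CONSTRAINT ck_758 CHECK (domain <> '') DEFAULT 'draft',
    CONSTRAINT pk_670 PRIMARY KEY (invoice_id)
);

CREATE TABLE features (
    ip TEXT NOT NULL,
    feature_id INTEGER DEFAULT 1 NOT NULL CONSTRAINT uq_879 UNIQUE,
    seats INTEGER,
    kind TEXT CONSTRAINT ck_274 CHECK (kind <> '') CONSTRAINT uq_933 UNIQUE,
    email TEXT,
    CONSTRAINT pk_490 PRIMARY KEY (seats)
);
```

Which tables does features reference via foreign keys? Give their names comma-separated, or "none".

No column in features has a REFERENCES clause.

none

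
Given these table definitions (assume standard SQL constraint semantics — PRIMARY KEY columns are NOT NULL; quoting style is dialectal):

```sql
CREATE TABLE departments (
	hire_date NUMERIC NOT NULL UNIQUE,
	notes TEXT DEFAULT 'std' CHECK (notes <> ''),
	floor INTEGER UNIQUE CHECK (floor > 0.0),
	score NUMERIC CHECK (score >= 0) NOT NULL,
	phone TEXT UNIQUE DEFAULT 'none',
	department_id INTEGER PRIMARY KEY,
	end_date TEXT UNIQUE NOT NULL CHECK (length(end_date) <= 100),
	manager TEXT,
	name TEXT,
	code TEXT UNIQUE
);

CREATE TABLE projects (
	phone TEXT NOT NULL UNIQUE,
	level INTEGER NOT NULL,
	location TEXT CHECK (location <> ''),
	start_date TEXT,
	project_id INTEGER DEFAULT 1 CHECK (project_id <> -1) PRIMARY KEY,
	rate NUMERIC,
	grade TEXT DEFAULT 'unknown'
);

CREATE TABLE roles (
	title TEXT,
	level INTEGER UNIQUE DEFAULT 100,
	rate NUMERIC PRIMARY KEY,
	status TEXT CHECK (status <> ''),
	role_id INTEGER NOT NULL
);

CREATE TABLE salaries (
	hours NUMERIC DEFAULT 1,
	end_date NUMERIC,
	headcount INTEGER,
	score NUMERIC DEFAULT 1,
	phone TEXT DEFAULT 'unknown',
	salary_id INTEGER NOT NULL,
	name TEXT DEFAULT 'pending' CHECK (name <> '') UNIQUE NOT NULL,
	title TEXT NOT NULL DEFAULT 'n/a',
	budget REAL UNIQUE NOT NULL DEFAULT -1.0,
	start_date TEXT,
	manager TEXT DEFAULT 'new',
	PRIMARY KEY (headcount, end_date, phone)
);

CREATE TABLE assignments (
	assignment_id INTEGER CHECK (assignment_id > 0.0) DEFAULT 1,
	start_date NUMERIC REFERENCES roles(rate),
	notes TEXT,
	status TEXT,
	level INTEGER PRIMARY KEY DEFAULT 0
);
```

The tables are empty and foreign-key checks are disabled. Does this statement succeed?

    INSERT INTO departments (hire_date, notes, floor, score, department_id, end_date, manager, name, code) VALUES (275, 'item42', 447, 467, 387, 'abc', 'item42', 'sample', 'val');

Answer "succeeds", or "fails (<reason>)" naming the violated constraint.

NOT NULL columns: department_id is supplied; end_date is supplied; hire_date is supplied; score is supplied.
CHECK constraints: 'item42' satisfies (notes <> ''); 447 satisfies (floor > 0.0); 467 satisfies (score >= 0); 'abc' satisfies (length(end_date) <= 100).
No constraint is violated.

succeeds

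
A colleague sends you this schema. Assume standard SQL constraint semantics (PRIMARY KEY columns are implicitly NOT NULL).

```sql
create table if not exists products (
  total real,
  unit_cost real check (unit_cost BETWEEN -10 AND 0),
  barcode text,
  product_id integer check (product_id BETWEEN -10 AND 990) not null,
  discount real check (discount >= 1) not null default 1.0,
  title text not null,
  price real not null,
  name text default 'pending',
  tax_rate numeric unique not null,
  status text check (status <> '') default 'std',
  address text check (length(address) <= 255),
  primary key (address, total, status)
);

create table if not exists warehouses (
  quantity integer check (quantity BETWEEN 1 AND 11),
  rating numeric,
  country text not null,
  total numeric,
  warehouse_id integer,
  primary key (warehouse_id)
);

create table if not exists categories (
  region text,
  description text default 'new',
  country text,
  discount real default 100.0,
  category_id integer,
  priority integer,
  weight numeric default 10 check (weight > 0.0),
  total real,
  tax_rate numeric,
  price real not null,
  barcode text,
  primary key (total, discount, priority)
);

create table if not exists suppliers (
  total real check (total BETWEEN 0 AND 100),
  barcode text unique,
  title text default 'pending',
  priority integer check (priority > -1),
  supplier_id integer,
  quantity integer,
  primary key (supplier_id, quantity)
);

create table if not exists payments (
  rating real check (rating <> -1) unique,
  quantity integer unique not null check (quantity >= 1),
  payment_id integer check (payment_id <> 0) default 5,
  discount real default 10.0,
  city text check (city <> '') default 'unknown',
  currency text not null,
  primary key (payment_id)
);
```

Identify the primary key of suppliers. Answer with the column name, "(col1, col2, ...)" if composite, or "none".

A table-level PRIMARY KEY clause names 2 columns: supplier_id, quantity.
This is a composite key — the combination is unique, not each column individually.

(supplier_id, quantity)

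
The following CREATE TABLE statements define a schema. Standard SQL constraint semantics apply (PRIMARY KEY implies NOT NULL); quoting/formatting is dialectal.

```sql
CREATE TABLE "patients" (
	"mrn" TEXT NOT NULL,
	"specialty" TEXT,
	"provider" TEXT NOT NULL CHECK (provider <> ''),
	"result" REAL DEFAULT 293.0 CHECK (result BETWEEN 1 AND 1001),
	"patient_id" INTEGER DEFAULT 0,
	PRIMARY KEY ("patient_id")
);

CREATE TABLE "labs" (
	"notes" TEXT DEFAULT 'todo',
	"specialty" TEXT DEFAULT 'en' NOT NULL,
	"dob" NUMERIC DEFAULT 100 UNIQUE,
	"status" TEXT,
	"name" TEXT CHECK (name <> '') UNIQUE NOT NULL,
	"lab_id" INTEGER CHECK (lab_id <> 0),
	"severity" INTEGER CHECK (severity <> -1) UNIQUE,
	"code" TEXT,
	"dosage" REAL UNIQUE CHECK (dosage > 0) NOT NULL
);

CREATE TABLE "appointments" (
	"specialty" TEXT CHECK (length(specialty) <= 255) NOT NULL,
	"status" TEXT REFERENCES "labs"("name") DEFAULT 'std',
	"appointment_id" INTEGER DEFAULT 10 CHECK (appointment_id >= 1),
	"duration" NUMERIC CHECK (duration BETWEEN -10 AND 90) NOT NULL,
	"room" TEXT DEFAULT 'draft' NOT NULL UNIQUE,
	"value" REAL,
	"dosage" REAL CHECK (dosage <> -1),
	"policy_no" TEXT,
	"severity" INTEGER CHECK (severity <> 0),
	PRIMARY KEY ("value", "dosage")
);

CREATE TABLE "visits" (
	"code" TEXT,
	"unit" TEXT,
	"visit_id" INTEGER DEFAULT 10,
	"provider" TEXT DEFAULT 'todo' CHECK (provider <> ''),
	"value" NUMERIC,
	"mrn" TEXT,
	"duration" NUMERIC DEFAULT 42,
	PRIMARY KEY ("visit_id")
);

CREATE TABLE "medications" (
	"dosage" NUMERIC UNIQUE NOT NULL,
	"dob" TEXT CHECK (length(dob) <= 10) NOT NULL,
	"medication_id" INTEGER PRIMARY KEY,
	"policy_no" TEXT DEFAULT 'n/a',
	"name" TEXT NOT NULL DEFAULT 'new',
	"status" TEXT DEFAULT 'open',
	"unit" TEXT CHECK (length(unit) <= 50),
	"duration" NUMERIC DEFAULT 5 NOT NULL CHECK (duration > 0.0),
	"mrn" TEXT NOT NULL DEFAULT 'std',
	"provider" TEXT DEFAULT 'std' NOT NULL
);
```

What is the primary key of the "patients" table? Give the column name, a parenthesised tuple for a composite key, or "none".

patient_id

patient_id is declared PRIMARY KEY as a table-level PRIMARY KEY clause.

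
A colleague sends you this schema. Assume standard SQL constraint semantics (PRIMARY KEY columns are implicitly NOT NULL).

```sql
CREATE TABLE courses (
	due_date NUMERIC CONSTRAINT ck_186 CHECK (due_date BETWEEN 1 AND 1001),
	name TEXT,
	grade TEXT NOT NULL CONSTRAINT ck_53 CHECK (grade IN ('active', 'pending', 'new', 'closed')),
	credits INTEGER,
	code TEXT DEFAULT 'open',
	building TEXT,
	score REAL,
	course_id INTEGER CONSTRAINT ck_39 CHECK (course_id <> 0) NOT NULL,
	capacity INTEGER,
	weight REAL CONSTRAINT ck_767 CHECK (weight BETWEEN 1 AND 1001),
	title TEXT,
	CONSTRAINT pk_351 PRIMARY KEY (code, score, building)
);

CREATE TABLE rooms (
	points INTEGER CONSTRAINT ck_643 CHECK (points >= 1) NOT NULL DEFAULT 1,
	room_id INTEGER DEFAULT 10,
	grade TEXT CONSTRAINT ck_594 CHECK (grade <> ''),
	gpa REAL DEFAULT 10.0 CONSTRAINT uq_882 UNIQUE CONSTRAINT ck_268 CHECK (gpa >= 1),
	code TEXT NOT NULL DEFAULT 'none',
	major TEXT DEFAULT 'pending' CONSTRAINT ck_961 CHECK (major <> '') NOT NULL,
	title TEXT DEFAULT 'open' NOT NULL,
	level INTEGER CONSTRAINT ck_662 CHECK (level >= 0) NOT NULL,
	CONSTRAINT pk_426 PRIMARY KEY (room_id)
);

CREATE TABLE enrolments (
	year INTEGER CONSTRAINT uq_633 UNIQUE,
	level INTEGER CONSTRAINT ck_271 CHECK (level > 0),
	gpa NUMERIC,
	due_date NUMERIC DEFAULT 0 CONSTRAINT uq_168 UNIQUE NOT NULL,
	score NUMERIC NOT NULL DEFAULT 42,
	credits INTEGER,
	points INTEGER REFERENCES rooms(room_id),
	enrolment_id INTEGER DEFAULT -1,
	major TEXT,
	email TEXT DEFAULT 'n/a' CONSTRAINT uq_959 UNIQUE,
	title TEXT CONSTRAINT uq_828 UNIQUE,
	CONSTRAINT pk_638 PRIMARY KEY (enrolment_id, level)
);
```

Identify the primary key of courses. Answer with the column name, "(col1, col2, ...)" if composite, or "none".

A table-level PRIMARY KEY clause names 3 columns: code, score, building.
This is a composite key — the combination is unique, not each column individually.

(code, score, building)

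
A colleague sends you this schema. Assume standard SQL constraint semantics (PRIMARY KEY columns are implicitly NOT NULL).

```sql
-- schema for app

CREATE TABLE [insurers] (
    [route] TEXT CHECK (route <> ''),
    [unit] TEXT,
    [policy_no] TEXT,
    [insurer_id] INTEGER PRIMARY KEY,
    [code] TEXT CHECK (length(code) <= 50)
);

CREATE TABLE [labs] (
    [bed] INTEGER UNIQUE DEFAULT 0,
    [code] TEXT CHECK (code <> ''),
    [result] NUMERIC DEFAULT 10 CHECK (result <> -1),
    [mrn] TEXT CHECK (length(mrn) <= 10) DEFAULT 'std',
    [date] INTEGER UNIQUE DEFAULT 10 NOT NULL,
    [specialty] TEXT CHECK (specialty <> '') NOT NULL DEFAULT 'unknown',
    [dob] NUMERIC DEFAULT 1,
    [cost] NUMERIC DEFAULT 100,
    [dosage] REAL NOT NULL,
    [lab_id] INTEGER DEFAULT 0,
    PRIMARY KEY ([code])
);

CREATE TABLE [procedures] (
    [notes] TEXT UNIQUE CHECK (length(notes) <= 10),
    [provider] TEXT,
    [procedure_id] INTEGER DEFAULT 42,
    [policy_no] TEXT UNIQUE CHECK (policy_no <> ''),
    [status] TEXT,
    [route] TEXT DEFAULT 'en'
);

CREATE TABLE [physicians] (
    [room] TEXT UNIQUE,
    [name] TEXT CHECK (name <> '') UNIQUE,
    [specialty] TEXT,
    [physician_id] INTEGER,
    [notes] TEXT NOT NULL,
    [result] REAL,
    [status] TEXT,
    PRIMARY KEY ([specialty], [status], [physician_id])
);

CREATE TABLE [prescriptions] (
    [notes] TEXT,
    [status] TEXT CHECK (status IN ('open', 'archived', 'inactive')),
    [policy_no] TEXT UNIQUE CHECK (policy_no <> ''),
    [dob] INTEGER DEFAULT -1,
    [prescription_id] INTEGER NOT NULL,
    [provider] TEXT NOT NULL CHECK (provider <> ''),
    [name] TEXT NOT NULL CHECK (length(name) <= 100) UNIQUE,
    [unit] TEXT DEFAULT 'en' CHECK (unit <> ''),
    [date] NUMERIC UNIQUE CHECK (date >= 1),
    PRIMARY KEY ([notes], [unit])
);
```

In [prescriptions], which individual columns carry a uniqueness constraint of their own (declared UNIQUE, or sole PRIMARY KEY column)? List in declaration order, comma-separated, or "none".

- notes: part of a composite PRIMARY KEY — only the tuple is unique, not this column on its own.
- status: no UNIQUE or single-column PK constraint.
- policy_no: declared UNIQUE → unique.
- dob: no UNIQUE or single-column PK constraint.
- prescription_id: no UNIQUE or single-column PK constraint.
- provider: no UNIQUE or single-column PK constraint.
- name: declared UNIQUE → unique.
- unit: part of a composite PRIMARY KEY — only the tuple is unique, not this column on its own.
- date: declared UNIQUE → unique.

policy_no, name, date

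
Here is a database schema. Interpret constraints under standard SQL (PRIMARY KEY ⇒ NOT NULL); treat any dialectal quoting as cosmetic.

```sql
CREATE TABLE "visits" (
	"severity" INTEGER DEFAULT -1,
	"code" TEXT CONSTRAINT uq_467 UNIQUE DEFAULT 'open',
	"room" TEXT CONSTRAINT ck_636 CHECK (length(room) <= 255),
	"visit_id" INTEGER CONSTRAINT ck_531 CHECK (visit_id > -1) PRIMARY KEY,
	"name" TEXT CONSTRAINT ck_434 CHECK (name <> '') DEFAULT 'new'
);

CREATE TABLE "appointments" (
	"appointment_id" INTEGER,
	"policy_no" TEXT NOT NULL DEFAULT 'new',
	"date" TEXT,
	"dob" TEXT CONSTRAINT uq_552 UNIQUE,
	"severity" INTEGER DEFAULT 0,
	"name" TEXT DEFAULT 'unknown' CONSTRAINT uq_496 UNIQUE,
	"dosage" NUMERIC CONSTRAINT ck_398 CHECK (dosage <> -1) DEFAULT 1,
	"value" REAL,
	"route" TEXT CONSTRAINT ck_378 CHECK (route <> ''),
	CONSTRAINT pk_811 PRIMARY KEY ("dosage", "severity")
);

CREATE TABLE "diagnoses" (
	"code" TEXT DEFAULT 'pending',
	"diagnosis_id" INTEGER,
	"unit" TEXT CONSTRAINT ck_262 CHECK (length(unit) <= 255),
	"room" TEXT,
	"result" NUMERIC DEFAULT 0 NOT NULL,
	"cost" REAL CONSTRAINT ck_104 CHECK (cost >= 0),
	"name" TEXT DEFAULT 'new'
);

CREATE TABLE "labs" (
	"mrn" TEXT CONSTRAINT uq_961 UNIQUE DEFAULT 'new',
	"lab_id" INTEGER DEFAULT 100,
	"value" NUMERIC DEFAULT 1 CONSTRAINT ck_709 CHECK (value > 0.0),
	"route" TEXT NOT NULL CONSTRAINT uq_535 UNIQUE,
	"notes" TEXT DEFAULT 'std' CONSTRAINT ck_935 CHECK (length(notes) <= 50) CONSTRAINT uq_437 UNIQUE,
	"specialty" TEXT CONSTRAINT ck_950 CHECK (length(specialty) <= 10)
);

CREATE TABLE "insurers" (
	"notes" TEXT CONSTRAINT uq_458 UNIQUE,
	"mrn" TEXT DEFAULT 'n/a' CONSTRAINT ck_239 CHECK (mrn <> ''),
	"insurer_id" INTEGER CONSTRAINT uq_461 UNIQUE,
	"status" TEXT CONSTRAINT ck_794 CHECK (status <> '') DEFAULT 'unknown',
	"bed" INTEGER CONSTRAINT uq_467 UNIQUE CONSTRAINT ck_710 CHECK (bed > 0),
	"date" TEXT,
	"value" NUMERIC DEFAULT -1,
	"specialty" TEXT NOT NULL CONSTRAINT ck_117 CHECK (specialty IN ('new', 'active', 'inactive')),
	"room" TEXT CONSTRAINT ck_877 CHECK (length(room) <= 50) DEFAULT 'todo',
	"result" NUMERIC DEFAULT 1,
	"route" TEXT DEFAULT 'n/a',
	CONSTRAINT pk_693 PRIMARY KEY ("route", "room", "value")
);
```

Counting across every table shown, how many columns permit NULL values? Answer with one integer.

visits: 4 nullable (severity, code, room, name — PK (visit_id) and explicit NOT NULL columns excluded).
appointments: 6 nullable (appointment_id, date, dob, name, value, route — PK (dosage, severity) and explicit NOT NULL columns excluded).
diagnoses: 6 nullable (code, diagnosis_id, unit, room, cost, name — PK none and explicit NOT NULL columns excluded).
labs: 5 nullable (mrn, lab_id, value, notes, specialty — PK none and explicit NOT NULL columns excluded).
insurers: 7 nullable (notes, mrn, insurer_id, status, bed, date, result — PK (route, room, value) and explicit NOT NULL columns excluded).
Total: 4 + 6 + 6 + 5 + 7 = 28.

28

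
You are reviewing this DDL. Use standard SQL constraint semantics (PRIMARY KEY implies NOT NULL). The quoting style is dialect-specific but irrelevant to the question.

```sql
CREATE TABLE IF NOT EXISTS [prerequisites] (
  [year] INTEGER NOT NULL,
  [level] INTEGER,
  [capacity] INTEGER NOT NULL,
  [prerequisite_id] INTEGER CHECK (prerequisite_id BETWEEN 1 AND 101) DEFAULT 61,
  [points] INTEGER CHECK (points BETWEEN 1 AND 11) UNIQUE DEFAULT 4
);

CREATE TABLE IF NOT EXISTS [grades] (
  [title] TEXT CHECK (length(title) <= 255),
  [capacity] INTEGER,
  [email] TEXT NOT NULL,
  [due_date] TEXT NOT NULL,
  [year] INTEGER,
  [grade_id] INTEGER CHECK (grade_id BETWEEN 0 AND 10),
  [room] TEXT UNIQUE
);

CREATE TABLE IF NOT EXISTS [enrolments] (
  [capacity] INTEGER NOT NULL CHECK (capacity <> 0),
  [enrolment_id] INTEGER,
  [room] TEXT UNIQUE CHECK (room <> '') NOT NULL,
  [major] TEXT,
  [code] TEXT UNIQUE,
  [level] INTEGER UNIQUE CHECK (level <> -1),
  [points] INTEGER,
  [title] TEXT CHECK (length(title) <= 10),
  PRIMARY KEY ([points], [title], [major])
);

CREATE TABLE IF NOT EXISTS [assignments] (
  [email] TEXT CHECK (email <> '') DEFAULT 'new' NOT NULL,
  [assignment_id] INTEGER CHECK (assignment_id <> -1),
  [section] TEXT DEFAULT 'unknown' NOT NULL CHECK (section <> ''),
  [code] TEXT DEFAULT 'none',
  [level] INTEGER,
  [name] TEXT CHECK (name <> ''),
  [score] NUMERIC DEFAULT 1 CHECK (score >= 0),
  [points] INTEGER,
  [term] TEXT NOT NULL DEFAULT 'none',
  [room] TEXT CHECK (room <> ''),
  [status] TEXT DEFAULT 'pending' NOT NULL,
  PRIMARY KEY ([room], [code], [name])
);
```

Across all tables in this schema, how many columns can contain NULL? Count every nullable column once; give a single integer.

15

prerequisites: 3 nullable (level, prerequisite_id, points — PK none and explicit NOT NULL columns excluded).
grades: 5 nullable (title, capacity, year, grade_id, room — PK none and explicit NOT NULL columns excluded).
enrolments: 3 nullable (enrolment_id, code, level — PK (points, title, major) and explicit NOT NULL columns excluded).
assignments: 4 nullable (assignment_id, level, score, points — PK (room, code, name) and explicit NOT NULL columns excluded).
Total: 3 + 5 + 3 + 4 = 15.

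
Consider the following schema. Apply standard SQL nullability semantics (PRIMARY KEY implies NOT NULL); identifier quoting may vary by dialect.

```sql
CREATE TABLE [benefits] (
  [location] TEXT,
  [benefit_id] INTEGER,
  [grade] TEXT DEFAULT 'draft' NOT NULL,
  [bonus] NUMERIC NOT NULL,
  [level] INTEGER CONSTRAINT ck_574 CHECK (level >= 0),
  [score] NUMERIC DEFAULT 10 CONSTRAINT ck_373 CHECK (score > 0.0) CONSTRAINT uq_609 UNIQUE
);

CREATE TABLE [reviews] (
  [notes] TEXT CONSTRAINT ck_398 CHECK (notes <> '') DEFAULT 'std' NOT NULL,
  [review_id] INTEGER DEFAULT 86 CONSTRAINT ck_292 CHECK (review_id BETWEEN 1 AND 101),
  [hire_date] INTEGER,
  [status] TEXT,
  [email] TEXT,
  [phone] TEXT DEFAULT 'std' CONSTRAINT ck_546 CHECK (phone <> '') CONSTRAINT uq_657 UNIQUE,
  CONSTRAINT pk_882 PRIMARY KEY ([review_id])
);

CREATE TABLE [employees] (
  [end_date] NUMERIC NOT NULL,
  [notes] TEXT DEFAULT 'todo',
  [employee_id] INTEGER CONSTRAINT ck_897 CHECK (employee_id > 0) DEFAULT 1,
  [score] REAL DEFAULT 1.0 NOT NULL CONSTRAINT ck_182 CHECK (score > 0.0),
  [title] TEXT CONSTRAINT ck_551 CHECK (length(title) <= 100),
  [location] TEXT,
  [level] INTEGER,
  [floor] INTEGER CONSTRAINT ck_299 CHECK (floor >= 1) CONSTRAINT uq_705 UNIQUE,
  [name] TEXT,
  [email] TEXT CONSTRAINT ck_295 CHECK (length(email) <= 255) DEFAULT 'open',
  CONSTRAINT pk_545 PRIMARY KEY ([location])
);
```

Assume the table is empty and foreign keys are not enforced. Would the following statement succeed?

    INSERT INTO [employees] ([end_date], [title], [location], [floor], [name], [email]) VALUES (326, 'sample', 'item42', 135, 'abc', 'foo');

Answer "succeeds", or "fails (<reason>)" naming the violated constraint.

succeeds

NOT NULL columns: end_date is supplied; location is supplied; score defaults to 1.0.
CHECK constraints: 'sample' satisfies (length(title) <= 100); 135 satisfies (floor >= 1); 'foo' satisfies (length(email) <= 255).
No constraint is violated.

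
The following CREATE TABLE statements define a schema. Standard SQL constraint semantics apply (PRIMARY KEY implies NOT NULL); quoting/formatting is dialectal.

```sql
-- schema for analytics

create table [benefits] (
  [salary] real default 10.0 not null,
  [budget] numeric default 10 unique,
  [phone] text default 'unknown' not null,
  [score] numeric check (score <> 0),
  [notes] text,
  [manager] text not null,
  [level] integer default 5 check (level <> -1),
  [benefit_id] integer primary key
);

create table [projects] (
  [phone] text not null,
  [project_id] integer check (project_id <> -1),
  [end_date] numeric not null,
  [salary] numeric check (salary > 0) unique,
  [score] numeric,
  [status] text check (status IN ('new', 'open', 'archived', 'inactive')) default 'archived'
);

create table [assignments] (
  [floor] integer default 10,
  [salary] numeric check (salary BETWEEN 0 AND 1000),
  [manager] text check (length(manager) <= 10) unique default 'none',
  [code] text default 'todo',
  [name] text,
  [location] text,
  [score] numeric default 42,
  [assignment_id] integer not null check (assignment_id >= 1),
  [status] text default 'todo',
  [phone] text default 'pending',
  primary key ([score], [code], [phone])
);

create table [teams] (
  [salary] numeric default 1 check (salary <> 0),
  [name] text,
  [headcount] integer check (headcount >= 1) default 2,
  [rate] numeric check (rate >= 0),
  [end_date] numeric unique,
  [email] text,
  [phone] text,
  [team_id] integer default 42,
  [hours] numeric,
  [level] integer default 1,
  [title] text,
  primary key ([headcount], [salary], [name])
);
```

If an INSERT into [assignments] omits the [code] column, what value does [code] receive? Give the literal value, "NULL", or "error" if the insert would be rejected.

code has an explicit DEFAULT 'todo'.
When the column is omitted from an INSERT, that default is used.

'todo'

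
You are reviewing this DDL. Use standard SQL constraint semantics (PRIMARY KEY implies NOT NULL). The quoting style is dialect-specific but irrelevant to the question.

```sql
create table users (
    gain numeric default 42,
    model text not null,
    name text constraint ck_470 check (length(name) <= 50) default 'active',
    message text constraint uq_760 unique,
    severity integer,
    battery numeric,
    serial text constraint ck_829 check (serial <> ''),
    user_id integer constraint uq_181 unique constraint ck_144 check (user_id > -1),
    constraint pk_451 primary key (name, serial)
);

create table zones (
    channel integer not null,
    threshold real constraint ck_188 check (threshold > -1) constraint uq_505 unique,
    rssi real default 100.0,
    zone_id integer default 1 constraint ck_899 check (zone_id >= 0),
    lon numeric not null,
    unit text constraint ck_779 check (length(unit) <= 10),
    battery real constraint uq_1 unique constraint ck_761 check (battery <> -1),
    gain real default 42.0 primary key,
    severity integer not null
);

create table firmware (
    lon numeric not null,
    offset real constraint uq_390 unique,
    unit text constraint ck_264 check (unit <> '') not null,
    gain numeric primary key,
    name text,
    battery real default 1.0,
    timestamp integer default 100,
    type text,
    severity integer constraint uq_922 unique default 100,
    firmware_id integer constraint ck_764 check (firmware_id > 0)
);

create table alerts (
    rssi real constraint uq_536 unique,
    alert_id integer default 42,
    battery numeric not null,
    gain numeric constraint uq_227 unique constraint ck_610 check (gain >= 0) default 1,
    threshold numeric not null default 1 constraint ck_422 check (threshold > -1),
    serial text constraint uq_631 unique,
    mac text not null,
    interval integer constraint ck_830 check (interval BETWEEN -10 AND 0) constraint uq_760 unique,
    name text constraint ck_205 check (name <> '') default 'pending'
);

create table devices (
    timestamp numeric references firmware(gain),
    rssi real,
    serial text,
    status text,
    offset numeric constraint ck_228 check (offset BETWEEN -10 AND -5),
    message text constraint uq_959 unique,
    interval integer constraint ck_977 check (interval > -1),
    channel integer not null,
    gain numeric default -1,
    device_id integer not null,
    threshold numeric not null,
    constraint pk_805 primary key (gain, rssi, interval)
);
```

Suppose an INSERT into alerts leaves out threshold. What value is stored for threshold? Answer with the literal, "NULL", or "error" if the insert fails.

1

threshold has an explicit DEFAULT 1.
When the column is omitted from an INSERT, that default is used.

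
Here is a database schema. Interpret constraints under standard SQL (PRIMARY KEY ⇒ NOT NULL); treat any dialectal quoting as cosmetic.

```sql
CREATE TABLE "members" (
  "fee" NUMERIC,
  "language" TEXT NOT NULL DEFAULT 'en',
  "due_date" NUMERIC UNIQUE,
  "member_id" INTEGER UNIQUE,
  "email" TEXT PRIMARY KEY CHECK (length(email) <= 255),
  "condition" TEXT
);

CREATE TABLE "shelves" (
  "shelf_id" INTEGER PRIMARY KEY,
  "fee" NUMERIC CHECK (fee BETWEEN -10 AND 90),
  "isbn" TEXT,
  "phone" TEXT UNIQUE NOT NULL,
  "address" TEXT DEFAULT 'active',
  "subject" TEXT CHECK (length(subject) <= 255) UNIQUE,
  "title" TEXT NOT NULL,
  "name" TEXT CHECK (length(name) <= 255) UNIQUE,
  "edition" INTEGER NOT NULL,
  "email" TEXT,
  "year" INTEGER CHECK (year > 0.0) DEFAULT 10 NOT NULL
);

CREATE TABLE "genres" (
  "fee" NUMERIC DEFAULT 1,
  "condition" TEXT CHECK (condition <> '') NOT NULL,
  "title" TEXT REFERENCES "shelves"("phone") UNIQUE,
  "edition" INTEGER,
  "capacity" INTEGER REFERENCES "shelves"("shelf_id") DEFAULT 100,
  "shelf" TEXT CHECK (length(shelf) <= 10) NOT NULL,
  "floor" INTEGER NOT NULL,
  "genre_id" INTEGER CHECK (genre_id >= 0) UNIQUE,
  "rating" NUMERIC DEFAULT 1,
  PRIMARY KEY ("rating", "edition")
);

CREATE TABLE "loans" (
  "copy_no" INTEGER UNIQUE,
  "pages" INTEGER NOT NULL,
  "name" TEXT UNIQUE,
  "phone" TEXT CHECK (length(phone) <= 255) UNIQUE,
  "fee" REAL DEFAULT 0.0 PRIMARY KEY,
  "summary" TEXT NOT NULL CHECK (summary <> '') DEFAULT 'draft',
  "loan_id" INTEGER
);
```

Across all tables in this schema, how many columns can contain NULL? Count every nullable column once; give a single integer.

members: 4 nullable (fee, due_date, member_id, condition — PK (email) and explicit NOT NULL columns excluded).
shelves: 6 nullable (fee, isbn, address, subject, name, email — PK (shelf_id) and explicit NOT NULL columns excluded).
genres: 4 nullable (fee, title, capacity, genre_id — PK (rating, edition) and explicit NOT NULL columns excluded).
loans: 4 nullable (copy_no, name, phone, loan_id — PK (fee) and explicit NOT NULL columns excluded).
Total: 4 + 6 + 4 + 4 = 18.

18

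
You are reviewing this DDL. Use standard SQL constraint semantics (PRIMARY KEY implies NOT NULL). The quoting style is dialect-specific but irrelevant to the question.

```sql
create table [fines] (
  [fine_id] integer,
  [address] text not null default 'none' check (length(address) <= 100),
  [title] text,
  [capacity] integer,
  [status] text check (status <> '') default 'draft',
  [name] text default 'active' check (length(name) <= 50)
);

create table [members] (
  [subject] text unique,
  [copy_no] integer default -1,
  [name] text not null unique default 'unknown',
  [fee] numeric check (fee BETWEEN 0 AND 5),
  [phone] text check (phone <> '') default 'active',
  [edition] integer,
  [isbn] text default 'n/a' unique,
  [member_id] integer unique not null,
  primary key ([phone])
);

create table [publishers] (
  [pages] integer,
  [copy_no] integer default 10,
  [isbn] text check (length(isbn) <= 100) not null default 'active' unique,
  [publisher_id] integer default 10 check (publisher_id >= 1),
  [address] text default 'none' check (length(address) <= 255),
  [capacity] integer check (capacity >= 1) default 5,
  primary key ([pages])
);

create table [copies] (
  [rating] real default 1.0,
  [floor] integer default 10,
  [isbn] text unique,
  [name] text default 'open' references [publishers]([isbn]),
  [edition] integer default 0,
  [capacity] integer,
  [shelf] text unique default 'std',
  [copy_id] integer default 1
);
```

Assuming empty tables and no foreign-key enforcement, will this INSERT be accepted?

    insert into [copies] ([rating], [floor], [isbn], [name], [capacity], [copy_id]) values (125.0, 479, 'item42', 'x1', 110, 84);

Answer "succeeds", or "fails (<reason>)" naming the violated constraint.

succeeds

copies has no NOT NULL or PRIMARY KEY columns.
No constraint is violated.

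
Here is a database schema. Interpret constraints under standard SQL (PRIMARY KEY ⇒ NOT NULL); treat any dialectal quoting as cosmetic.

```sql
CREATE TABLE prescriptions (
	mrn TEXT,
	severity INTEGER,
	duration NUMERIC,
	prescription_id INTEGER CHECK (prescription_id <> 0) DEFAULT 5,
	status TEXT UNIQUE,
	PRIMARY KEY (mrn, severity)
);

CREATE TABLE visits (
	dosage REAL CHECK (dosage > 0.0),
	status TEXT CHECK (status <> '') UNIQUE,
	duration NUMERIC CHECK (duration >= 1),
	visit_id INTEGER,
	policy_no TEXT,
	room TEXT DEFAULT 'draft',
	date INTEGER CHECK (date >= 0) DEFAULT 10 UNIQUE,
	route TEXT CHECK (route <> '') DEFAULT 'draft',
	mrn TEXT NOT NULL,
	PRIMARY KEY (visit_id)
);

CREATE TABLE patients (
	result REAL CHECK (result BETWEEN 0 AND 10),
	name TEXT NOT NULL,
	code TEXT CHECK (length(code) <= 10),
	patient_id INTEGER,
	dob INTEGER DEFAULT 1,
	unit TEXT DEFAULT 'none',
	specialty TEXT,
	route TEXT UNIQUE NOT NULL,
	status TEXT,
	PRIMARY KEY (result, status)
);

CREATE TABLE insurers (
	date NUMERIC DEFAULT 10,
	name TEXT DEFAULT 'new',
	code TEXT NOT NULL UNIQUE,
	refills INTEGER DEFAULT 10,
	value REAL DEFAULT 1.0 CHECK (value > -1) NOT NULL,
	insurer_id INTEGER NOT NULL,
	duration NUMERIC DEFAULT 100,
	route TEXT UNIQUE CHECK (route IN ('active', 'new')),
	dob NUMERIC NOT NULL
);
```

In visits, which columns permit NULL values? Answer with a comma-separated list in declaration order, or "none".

dosage, status, duration, policy_no, room, date, route

- dosage: CHECK does not forbid NULL (a CHECK constraint passes when its expression is NULL) → nullable.
- status: CHECK does not forbid NULL (a CHECK constraint passes when its expression is NULL) → nullable.
- duration: CHECK does not forbid NULL (a CHECK constraint passes when its expression is NULL) → nullable.
- visit_id: part of the PRIMARY KEY, which implies NOT NULL → not nullable.
- policy_no: no NOT NULL constraint applies → nullable.
- room: DEFAULT only fills an omitted column; an explicit NULL is still allowed → nullable.
- date: CHECK does not forbid NULL (a CHECK constraint passes when its expression is NULL) → nullable.
- route: CHECK does not forbid NULL (a CHECK constraint passes when its expression is NULL) → nullable.
- mrn: declared NOT NULL → not nullable.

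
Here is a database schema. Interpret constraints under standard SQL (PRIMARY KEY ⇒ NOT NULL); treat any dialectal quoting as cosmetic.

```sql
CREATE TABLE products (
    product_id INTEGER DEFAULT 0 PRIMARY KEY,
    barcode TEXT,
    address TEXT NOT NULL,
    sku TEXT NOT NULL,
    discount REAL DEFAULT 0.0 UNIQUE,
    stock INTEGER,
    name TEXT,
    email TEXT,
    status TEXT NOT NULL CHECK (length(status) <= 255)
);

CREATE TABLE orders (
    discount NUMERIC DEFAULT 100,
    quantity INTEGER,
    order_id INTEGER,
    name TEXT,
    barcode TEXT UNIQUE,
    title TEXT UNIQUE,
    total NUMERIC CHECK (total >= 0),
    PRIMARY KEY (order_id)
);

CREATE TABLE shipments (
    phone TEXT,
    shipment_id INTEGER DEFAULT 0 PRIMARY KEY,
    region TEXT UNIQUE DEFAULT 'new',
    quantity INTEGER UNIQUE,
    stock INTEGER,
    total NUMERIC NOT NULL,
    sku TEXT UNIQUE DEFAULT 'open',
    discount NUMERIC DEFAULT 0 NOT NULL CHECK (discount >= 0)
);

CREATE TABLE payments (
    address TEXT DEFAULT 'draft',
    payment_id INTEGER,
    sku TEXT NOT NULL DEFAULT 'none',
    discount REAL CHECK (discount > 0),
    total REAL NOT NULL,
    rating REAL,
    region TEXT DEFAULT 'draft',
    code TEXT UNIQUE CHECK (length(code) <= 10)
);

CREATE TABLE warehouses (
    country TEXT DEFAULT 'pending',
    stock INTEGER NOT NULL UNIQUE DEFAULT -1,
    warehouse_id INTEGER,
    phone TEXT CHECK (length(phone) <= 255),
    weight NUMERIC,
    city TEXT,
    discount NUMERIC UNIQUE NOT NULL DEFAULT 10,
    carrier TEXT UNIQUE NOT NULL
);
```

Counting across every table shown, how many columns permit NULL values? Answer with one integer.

products: 5 nullable (barcode, discount, stock, name, email — PK (product_id) and explicit NOT NULL columns excluded).
orders: 6 nullable (discount, quantity, name, barcode, title, total — PK (order_id) and explicit NOT NULL columns excluded).
shipments: 5 nullable (phone, region, quantity, stock, sku — PK (shipment_id) and explicit NOT NULL columns excluded).
payments: 6 nullable (address, payment_id, discount, rating, region, code — PK none and explicit NOT NULL columns excluded).
warehouses: 5 nullable (country, warehouse_id, phone, weight, city — PK none and explicit NOT NULL columns excluded).
Total: 5 + 6 + 5 + 6 + 5 = 27.

27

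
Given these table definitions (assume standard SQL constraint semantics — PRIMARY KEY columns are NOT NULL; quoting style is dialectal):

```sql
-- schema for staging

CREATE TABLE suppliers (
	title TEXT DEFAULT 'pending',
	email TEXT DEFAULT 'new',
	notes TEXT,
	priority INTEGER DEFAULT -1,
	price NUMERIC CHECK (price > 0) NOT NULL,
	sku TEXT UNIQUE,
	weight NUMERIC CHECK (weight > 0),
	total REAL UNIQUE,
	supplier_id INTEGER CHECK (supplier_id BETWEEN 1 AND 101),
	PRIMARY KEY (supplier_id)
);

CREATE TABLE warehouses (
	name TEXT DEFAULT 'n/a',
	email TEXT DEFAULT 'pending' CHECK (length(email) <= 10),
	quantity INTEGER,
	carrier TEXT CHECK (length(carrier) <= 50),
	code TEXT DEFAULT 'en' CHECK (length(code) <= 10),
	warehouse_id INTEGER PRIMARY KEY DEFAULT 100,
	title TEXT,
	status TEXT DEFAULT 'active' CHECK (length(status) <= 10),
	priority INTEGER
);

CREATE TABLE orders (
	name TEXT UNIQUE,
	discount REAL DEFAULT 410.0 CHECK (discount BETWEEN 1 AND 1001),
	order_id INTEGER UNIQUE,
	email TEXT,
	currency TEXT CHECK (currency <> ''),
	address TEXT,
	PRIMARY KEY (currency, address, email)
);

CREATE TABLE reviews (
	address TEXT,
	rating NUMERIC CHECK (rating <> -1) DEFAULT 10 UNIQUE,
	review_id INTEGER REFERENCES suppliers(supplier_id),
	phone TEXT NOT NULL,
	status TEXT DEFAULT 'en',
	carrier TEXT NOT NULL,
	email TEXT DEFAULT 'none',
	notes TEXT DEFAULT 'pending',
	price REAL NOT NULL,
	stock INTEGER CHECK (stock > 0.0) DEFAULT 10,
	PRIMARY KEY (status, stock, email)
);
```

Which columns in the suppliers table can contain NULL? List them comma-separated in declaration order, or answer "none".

- title: DEFAULT only fills an omitted column; an explicit NULL is still allowed → nullable.
- email: DEFAULT only fills an omitted column; an explicit NULL is still allowed → nullable.
- notes: no NOT NULL constraint applies → nullable.
- priority: DEFAULT only fills an omitted column; an explicit NULL is still allowed → nullable.
- price: declared NOT NULL → not nullable.
- sku: UNIQUE does not imply NOT NULL → nullable.
- weight: CHECK does not forbid NULL (a CHECK constraint passes when its expression is NULL) → nullable.
- total: UNIQUE does not imply NOT NULL → nullable.
- supplier_id: part of the PRIMARY KEY, which implies NOT NULL → not nullable.

title, email, notes, priority, sku, weight, total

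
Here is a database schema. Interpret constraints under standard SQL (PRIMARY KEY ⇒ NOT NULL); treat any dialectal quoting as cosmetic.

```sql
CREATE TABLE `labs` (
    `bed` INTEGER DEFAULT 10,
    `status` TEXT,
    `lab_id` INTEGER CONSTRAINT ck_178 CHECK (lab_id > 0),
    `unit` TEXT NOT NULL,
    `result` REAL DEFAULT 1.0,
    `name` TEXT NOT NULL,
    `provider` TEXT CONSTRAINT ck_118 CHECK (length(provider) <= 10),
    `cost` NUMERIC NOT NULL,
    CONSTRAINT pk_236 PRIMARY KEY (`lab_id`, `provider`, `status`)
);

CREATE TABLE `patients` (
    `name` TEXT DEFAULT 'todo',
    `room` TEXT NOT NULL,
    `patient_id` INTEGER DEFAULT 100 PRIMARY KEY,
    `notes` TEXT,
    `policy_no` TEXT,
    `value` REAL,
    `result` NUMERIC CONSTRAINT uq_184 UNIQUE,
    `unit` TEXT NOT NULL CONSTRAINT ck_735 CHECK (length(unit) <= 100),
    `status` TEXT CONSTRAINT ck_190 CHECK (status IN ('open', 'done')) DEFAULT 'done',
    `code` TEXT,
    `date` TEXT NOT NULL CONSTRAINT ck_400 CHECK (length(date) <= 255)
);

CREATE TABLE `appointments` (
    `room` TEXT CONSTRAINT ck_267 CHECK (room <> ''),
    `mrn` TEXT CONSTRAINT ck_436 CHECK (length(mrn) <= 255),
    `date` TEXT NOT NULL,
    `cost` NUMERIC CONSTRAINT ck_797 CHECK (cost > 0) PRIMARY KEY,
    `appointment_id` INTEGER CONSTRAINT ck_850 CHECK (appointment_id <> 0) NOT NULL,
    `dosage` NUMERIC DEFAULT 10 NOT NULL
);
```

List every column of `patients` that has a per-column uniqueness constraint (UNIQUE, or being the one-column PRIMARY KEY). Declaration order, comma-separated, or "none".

patient_id, result

- name: no UNIQUE or single-column PK constraint.
- room: no UNIQUE or single-column PK constraint.
- patient_id: single-column PRIMARY KEY → unique.
- notes: no UNIQUE or single-column PK constraint.
- policy_no: no UNIQUE or single-column PK constraint.
- value: no UNIQUE or single-column PK constraint.
- result: declared UNIQUE → unique.
- unit: no UNIQUE or single-column PK constraint.
- status: no UNIQUE or single-column PK constraint.
- code: no UNIQUE or single-column PK constraint.
- date: no UNIQUE or single-column PK constraint.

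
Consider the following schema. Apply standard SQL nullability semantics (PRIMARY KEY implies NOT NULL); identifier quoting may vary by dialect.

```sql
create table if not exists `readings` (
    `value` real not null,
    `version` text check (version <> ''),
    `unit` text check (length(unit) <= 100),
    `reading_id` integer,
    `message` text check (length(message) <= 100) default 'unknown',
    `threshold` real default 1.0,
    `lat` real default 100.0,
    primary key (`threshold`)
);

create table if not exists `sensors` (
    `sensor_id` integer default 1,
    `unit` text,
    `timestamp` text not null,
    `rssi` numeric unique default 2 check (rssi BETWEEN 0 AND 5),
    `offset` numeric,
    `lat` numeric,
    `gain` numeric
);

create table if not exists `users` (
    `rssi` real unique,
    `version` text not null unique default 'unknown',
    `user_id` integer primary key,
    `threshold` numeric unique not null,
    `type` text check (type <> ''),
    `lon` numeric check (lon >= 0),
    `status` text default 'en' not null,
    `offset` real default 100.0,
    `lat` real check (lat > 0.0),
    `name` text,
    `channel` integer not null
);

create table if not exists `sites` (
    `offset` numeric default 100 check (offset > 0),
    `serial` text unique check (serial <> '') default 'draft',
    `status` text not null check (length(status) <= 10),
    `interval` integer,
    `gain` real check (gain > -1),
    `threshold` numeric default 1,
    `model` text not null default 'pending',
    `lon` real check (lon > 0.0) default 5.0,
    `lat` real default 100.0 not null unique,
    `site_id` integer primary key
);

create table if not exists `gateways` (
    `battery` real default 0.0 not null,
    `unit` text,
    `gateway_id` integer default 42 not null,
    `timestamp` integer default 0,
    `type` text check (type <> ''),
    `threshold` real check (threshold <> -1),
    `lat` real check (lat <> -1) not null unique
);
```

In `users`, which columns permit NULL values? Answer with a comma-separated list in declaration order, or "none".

- rssi: UNIQUE does not imply NOT NULL → nullable.
- version: declared NOT NULL → not nullable.
- user_id: part of the PRIMARY KEY, which implies NOT NULL → not nullable.
- threshold: declared NOT NULL → not nullable.
- type: CHECK does not forbid NULL (a CHECK constraint passes when its expression is NULL) → nullable.
- lon: CHECK does not forbid NULL (a CHECK constraint passes when its expression is NULL) → nullable.
- status: declared NOT NULL → not nullable.
- offset: DEFAULT only fills an omitted column; an explicit NULL is still allowed → nullable.
- lat: CHECK does not forbid NULL (a CHECK constraint passes when its expression is NULL) → nullable.
- name: no NOT NULL constraint applies → nullable.
- channel: declared NOT NULL → not nullable.

rssi, type, lon, offset, lat, name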